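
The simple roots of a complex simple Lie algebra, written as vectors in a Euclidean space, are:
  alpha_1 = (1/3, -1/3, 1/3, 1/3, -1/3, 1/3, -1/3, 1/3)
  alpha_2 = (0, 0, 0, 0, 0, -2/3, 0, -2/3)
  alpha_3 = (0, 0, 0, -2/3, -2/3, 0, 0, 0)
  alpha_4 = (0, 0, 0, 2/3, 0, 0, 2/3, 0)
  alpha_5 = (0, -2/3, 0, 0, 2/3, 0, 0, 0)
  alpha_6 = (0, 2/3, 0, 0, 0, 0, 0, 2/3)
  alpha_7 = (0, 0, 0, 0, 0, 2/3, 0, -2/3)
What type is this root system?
type E_7

Compute the Cartan integers a_ij = 2(alpha_i, alpha_j)/(alpha_j, alpha_j); the resulting 7x7 Cartan matrix is
[[2, -1, 0, 0, 0, 0, 0], [-1, 2, 0, 0, 0, -1, 0], [0, 0, 2, -1, -1, 0, 0], [0, 0, -1, 2, 0, 0, 0], [0, 0, -1, 0, 2, -1, 0], [0, -1, 0, 0, -1, 2, -1], [0, 0, 0, 0, 0, -1, 2]].
All simple roots have the same length, so the diagram is simply laced. The associated Dynkin diagram is a chain of 6 nodes with one extra node attached to the third node from one end (E_7), so the type is E_7.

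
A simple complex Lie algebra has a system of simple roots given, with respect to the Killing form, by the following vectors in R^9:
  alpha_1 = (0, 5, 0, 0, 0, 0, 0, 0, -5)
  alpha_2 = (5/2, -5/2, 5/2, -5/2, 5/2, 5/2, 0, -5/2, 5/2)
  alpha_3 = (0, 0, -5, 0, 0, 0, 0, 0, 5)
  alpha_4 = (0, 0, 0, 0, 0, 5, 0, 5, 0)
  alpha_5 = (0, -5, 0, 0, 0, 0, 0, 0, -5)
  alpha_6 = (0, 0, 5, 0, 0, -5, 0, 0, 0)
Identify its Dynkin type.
Compute the Cartan integers a_ij = 2(alpha_i, alpha_j)/(alpha_j, alpha_j); the resulting 6x6 Cartan matrix is
[[2, -1, -1, 0, 0, 0], [-1, 2, 0, 0, 0, 0], [-1, 0, 2, 0, -1, -1], [0, 0, 0, 2, 0, -1], [0, 0, -1, 0, 2, 0], [0, 0, -1, -1, 0, 2]].
All simple roots have the same length, so the diagram is simply laced. The associated Dynkin diagram is a chain of 5 nodes with one extra node attached to the third node from one end (E_6), so the type is E_6.

type E_6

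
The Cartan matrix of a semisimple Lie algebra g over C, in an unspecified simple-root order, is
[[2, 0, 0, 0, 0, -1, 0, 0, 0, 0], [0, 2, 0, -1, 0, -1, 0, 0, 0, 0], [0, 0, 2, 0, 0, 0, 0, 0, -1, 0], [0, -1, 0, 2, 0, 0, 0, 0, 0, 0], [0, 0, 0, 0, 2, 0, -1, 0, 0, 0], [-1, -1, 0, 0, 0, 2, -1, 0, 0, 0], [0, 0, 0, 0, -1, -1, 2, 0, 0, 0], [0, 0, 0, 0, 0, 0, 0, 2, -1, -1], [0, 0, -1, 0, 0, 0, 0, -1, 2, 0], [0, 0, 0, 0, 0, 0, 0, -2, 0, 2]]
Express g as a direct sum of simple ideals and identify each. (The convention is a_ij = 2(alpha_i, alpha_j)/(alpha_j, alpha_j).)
type C_4 ⊕ type E_6

The diagram associated to this matrix has two connected components: the simple roots {alpha_3, alpha_8, alpha_9, alpha_10} form a chain of 4 nodes with a double edge at one end; the terminal node there is the unique long simple root (C_4), and {alpha_1, alpha_2, alpha_4, alpha_5, alpha_6, alpha_7} form a chain of 5 nodes with one extra node attached to the third node from one end (E_6). A semisimple Lie algebra decomposes uniquely as the direct sum of simple ideals, one per connected component of its Dynkin diagram, so g ≅ C_4 ⊕ E_6 (dimension 36 + 78 = 114).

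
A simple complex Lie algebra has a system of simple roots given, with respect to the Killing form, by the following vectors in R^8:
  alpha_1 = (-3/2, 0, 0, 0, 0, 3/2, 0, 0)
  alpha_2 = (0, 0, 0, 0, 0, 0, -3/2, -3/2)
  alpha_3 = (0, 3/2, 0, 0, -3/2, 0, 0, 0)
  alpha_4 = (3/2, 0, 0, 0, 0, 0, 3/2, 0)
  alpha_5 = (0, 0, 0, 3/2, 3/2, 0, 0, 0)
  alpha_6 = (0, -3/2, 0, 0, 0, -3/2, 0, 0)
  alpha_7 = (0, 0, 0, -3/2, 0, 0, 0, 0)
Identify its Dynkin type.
type B_7

Compute the Cartan integers a_ij = 2(alpha_i, alpha_j)/(alpha_j, alpha_j); the resulting 7x7 Cartan matrix is
[[2, 0, 0, -1, 0, -1, 0], [0, 2, 0, -1, 0, 0, 0], [0, 0, 2, 0, -1, -1, 0], [-1, -1, 0, 2, 0, 0, 0], [0, 0, -1, 0, 2, 0, -2], [-1, 0, -1, 0, 0, 2, 0], [0, 0, 0, 0, -1, 0, 2]].
The roots have two lengths (squared-length ratio 2:1); the short ones are alpha_{7}. The associated Dynkin diagram is a chain of 7 nodes with a double edge at one end; the terminal node there is the unique short simple root (B_7), so the type is B_7 (the algebra so(15)).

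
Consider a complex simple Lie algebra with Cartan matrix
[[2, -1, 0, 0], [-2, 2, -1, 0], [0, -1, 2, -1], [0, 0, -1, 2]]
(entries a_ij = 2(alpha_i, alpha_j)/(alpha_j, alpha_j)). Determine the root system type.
The matrix has rank 4 with 2's on the diagonal. Reading the off-diagonal entries as Dynkin edges (a single edge where a_ij = a_ji = -1; a double or triple edge where a_ij * a_ji = 2 or 3), the diagram is a chain of 4 nodes with a double edge at one end; the terminal node there is the unique short simple root (B_4). One simple-root ordering that puts it in standard form is (alpha_4, alpha_3, alpha_2, alpha_1). So the algebra is type B_4, i.e. so(9).

B_4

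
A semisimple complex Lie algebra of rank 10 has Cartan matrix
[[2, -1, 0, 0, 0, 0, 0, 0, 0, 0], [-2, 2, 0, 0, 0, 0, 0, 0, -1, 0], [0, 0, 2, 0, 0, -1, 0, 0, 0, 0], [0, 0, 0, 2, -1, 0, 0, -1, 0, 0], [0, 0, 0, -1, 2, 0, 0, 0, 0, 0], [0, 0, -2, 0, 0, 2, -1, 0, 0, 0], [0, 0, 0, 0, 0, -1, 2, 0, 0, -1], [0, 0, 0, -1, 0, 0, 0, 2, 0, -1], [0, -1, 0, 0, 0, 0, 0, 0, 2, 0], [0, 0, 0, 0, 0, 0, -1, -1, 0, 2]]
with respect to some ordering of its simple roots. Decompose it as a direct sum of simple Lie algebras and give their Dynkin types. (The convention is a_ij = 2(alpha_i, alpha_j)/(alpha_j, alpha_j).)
The diagram associated to this matrix has two connected components: the simple roots {alpha_1, alpha_2, alpha_9} form a chain of 3 nodes with a double edge at one end; the terminal node there is the unique short simple root (B_3), and {alpha_3, alpha_4, alpha_5, alpha_6, alpha_7, alpha_8, alpha_10} form a chain of 7 nodes with a double edge at one end; the terminal node there is the unique short simple root (B_7). A semisimple Lie algebra decomposes uniquely as the direct sum of simple ideals, one per connected component of its Dynkin diagram, so g ≅ B_3 ⊕ B_7 (dimension 21 + 105 = 126).

B_3 (so(7)) + B_7 (so(15))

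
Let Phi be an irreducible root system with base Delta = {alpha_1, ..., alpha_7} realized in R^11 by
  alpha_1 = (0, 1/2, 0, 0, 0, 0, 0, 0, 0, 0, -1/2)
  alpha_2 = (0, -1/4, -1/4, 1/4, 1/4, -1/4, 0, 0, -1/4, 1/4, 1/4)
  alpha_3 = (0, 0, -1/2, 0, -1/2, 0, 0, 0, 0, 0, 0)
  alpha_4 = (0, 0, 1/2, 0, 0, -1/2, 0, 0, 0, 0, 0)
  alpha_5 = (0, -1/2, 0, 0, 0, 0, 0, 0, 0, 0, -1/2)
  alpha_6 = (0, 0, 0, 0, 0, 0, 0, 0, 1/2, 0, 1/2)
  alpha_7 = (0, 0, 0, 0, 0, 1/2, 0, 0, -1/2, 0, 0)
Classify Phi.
Compute the Cartan integers a_ij = 2(alpha_i, alpha_j)/(alpha_j, alpha_j); the resulting 7x7 Cartan matrix is
[[2, -1, 0, 0, 0, -1, 0], [-1, 2, 0, 0, 0, 0, 0], [0, 0, 2, -1, 0, 0, 0], [0, 0, -1, 2, 0, 0, -1], [0, 0, 0, 0, 2, -1, 0], [-1, 0, 0, 0, -1, 2, -1], [0, 0, 0, -1, 0, -1, 2]].
All simple roots have the same length, so the diagram is simply laced. The associated Dynkin diagram is a chain of 6 nodes with one extra node attached to the third node from one end (E_7), so the type is E_7.

E_7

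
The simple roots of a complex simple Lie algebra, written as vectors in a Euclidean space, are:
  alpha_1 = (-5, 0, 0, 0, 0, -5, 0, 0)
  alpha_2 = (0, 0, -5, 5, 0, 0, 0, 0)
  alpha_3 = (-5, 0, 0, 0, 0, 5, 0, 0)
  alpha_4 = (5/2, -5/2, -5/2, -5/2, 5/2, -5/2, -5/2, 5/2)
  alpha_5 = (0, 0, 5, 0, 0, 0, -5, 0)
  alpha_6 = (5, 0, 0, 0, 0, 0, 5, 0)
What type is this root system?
E_6

Compute the Cartan integers a_ij = 2(alpha_i, alpha_j)/(alpha_j, alpha_j); the resulting 6x6 Cartan matrix is
[[2, 0, 0, 0, 0, -1], [0, 2, 0, 0, -1, 0], [0, 0, 2, -1, 0, -1], [0, 0, -1, 2, 0, 0], [0, -1, 0, 0, 2, -1], [-1, 0, -1, 0, -1, 2]].
All simple roots have the same length, so the diagram is simply laced. The associated Dynkin diagram is a chain of 5 nodes with one extra node attached to the third node from one end (E_6), so the type is E_6.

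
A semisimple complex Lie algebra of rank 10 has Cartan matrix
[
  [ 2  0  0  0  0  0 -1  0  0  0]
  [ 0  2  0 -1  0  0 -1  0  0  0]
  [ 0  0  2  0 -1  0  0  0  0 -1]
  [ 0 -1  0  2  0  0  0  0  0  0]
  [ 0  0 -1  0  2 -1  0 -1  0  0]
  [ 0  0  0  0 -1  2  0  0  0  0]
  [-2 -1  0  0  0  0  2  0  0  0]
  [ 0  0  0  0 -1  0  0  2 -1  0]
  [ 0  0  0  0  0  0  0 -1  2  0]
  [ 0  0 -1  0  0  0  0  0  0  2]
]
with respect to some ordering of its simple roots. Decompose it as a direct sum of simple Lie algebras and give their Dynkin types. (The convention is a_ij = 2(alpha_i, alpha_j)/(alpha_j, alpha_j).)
B_4 (so(9)) + E_6

The diagram associated to this matrix has two connected components: the simple roots {alpha_1, alpha_2, alpha_4, alpha_7} form a chain of 4 nodes with a double edge at one end; the terminal node there is the unique short simple root (B_4), and {alpha_3, alpha_5, alpha_6, alpha_8, alpha_9, alpha_10} form a chain of 5 nodes with one extra node attached to the third node from one end (E_6). A semisimple Lie algebra decomposes uniquely as the direct sum of simple ideals, one per connected component of its Dynkin diagram, so g ≅ B_4 ⊕ E_6 (dimension 36 + 78 = 114).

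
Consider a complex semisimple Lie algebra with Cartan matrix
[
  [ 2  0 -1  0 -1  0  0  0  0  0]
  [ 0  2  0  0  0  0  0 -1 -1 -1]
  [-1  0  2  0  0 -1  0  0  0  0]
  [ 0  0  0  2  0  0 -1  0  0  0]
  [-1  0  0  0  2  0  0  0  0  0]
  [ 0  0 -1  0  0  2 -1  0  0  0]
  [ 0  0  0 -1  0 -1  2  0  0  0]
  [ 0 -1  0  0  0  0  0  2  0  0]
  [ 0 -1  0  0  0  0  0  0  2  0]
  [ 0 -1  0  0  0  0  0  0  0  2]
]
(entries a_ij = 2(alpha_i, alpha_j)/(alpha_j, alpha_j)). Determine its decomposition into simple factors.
The diagram associated to this matrix has two connected components: the simple roots {alpha_1, alpha_3, alpha_4, alpha_5, alpha_6, alpha_7} form a chain of 6 nodes with single edges (A_6), and {alpha_2, alpha_8, alpha_9, alpha_10} form a chain of 2 nodes with a fork of two nodes at one end (D_4). A semisimple Lie algebra decomposes uniquely as the direct sum of simple ideals, one per connected component of its Dynkin diagram, so g ≅ A_6 ⊕ D_4 (dimension 48 + 28 = 76).

type A_6 + type D_4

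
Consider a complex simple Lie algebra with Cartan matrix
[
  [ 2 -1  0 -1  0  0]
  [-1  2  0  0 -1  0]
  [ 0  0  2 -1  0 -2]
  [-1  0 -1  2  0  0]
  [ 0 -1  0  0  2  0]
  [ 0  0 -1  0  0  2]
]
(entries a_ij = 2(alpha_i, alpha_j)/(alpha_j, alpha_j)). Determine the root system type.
The matrix has rank 6 with 2's on the diagonal. Reading the off-diagonal entries as Dynkin edges (a single edge where a_ij = a_ji = -1; a double or triple edge where a_ij * a_ji = 2 or 3), the diagram is a chain of 6 nodes with a double edge at one end; the terminal node there is the unique short simple root (B_6). One simple-root ordering that puts it in standard form is (alpha_5, alpha_2, alpha_1, alpha_4, alpha_3, alpha_6). So the algebra is type B_6, i.e. so(13).

type B_6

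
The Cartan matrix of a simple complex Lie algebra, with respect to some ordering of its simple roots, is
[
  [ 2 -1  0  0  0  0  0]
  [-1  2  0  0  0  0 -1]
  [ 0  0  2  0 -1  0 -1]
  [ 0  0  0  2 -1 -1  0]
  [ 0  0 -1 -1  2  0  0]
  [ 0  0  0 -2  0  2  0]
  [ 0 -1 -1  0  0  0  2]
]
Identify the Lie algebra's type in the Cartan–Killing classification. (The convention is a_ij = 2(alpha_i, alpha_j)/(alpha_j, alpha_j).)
The matrix has rank 7 with 2's on the diagonal. Reading the off-diagonal entries as Dynkin edges (a single edge where a_ij = a_ji = -1; a double or triple edge where a_ij * a_ji = 2 or 3), the diagram is a chain of 7 nodes with a double edge at one end; the terminal node there is the unique long simple root (C_7). One simple-root ordering that puts it in standard form is (alpha_1, alpha_2, alpha_7, alpha_3, alpha_5, alpha_4, alpha_6). So the algebra is type C_7, i.e. sp(14).

type C_7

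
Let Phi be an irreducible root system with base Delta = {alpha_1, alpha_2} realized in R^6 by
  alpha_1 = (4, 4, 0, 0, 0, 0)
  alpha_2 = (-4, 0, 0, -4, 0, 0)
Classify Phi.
A_2 (sl(3))

Compute the Cartan integers a_ij = 2(alpha_i, alpha_j)/(alpha_j, alpha_j); the resulting 2x2 Cartan matrix is
[[2, -1], [-1, 2]].
All simple roots have the same length, so the diagram is simply laced. The associated Dynkin diagram is a chain of 2 nodes with single edges (A_2), so the type is A_2 (the algebra sl(3)).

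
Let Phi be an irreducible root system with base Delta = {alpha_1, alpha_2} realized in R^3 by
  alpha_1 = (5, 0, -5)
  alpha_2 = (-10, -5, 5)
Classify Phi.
Compute the Cartan integers a_ij = 2(alpha_i, alpha_j)/(alpha_j, alpha_j); the resulting 2x2 Cartan matrix is
[[2, -1], [-3, 2]].
The roots have two lengths (squared-length ratio 3:1); the short ones are alpha_{1}. The associated Dynkin diagram is two nodes joined by a triple edge (G_2), so the type is G_2.

G_2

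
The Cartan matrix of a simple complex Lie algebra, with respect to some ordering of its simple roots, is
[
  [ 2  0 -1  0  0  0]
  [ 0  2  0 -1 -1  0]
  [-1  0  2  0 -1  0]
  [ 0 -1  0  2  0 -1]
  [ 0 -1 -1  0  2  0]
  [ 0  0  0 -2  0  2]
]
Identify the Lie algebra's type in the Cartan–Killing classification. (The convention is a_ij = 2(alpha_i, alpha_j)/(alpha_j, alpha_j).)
The matrix has rank 6 with 2's on the diagonal. Reading the off-diagonal entries as Dynkin edges (a single edge where a_ij = a_ji = -1; a double or triple edge where a_ij * a_ji = 2 or 3), the diagram is a chain of 6 nodes with a double edge at one end; the terminal node there is the unique long simple root (C_6). One simple-root ordering that puts it in standard form is (alpha_1, alpha_3, alpha_5, alpha_2, alpha_4, alpha_6). So the algebra is type C_6, i.e. sp(12).

type C_6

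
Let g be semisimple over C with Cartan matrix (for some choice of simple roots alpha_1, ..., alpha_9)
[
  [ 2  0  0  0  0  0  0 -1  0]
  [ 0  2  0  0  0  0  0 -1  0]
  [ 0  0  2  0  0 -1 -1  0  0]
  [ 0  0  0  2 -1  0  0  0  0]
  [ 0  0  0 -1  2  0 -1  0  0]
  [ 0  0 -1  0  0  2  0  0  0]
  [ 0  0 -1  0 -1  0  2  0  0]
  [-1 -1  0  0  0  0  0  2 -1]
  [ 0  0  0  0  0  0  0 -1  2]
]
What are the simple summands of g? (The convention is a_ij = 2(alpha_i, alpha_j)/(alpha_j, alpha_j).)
The diagram associated to this matrix has two connected components: the simple roots {alpha_3, alpha_4, alpha_5, alpha_6, alpha_7} form a chain of 5 nodes with single edges (A_5), and {alpha_1, alpha_2, alpha_8, alpha_9} form a chain of 2 nodes with a fork of two nodes at one end (D_4). A semisimple Lie algebra decomposes uniquely as the direct sum of simple ideals, one per connected component of its Dynkin diagram, so g ≅ A_5 ⊕ D_4 (dimension 35 + 28 = 63).

type A_5 + type D_4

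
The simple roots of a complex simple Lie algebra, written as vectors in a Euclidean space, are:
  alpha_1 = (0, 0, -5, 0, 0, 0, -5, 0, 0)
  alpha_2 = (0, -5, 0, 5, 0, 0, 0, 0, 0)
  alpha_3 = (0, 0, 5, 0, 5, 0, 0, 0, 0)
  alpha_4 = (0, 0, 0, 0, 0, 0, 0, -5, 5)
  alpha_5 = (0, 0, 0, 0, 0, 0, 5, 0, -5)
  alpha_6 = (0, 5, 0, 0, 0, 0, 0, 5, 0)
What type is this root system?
Compute the Cartan integers a_ij = 2(alpha_i, alpha_j)/(alpha_j, alpha_j); the resulting 6x6 Cartan matrix is
[[2, 0, -1, 0, -1, 0], [0, 2, 0, 0, 0, -1], [-1, 0, 2, 0, 0, 0], [0, 0, 0, 2, -1, -1], [-1, 0, 0, -1, 2, 0], [0, -1, 0, -1, 0, 2]].
All simple roots have the same length, so the diagram is simply laced. The associated Dynkin diagram is a chain of 6 nodes with single edges (A_6), so the type is A_6 (the algebra sl(7)).

A_6 (sl(7))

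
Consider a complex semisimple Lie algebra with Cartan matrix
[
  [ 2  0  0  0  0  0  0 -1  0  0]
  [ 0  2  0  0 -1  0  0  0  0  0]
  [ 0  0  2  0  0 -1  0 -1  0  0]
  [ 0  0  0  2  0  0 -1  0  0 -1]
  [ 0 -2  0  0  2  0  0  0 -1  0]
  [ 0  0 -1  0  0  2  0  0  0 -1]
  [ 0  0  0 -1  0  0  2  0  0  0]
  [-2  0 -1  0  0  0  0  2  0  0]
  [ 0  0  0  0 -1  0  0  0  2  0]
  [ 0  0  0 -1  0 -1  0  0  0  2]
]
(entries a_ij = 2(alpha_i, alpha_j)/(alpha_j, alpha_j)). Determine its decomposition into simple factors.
B_3 (so(7)) + B_7 (so(15))

The diagram associated to this matrix has two connected components: the simple roots {alpha_2, alpha_5, alpha_9} form a chain of 3 nodes with a double edge at one end; the terminal node there is the unique short simple root (B_3), and {alpha_1, alpha_3, alpha_4, alpha_6, alpha_7, alpha_8, alpha_10} form a chain of 7 nodes with a double edge at one end; the terminal node there is the unique short simple root (B_7). A semisimple Lie algebra decomposes uniquely as the direct sum of simple ideals, one per connected component of its Dynkin diagram, so g ≅ B_3 ⊕ B_7 (dimension 21 + 105 = 126).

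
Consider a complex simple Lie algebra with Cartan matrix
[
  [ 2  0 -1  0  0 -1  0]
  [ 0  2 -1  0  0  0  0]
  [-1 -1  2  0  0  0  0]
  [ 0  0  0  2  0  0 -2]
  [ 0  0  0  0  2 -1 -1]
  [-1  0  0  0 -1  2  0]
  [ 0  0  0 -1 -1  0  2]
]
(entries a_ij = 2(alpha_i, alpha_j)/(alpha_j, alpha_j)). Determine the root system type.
C_7

The matrix has rank 7 with 2's on the diagonal. Reading the off-diagonal entries as Dynkin edges (a single edge where a_ij = a_ji = -1; a double or triple edge where a_ij * a_ji = 2 or 3), the diagram is a chain of 7 nodes with a double edge at one end; the terminal node there is the unique long simple root (C_7). One simple-root ordering that puts it in standard form is (alpha_2, alpha_3, alpha_1, alpha_6, alpha_5, alpha_7, alpha_4). So the algebra is type C_7, i.e. sp(14).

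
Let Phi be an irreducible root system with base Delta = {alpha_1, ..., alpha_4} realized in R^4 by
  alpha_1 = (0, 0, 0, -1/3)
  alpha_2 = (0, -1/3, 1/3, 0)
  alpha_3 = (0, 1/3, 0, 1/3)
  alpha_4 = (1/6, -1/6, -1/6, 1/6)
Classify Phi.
Compute the Cartan integers a_ij = 2(alpha_i, alpha_j)/(alpha_j, alpha_j); the resulting 4x4 Cartan matrix is
[[2, 0, -1, -1], [0, 2, -1, 0], [-2, -1, 2, 0], [-1, 0, 0, 2]].
The roots have two lengths (squared-length ratio 2:1); the short ones are alpha_{1,4}. The associated Dynkin diagram is a chain of 4 nodes with a double edge between the middle two (F_4), so the type is F_4.

F_4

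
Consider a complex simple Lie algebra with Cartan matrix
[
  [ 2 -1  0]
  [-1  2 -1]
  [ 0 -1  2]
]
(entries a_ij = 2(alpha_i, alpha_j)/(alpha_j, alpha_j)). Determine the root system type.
A_3 (sl(4))

The matrix has rank 3 with 2's on the diagonal. Reading the off-diagonal entries as Dynkin edges (a single edge where a_ij = a_ji = -1; a double or triple edge where a_ij * a_ji = 2 or 3), the diagram is a chain of 3 nodes with single edges (A_3). One simple-root ordering that puts it in standard form is (alpha_3, alpha_2, alpha_1). So the algebra is type A_3, i.e. sl(4).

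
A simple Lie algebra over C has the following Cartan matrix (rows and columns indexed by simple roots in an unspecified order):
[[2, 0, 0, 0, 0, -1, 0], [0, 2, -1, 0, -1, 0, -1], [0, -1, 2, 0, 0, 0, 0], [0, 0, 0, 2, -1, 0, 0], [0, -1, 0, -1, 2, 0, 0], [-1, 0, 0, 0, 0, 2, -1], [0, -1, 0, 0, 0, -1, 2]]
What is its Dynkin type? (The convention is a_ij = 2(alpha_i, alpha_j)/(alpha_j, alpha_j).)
The matrix has rank 7 with 2's on the diagonal. Reading the off-diagonal entries as Dynkin edges (a single edge where a_ij = a_ji = -1; a double or triple edge where a_ij * a_ji = 2 or 3), the diagram is a chain of 6 nodes with one extra node attached to the third node from one end (E_7). One simple-root ordering that puts it in standard form is (alpha_4, alpha_3, alpha_5, alpha_2, alpha_7, alpha_6, alpha_1). So the algebra is type E_7.

E_7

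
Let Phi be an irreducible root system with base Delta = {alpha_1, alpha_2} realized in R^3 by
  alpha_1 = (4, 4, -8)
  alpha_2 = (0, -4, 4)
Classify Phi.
Compute the Cartan integers a_ij = 2(alpha_i, alpha_j)/(alpha_j, alpha_j); the resulting 2x2 Cartan matrix is
[[2, -3], [-1, 2]].
The roots have two lengths (squared-length ratio 3:1); the short ones are alpha_{2}. The associated Dynkin diagram is two nodes joined by a triple edge (G_2), so the type is G_2.

G2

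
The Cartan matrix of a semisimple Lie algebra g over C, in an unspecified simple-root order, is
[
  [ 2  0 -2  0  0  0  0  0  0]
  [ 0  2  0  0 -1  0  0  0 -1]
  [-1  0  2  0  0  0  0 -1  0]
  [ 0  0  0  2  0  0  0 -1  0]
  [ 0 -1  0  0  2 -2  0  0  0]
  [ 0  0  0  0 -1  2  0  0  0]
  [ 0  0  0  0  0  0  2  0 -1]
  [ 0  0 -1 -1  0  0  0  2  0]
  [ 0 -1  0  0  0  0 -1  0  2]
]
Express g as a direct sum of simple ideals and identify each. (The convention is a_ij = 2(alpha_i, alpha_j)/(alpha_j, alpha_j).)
The diagram associated to this matrix has two connected components: the simple roots {alpha_2, alpha_5, alpha_6, alpha_7, alpha_9} form a chain of 5 nodes with a double edge at one end; the terminal node there is the unique short simple root (B_5), and {alpha_1, alpha_3, alpha_4, alpha_8} form a chain of 4 nodes with a double edge at one end; the terminal node there is the unique long simple root (C_4). A semisimple Lie algebra decomposes uniquely as the direct sum of simple ideals, one per connected component of its Dynkin diagram, so g ≅ B_5 ⊕ C_4 (dimension 55 + 36 = 91).

B_5 (so(11)) ⊕ C_4 (sp(8))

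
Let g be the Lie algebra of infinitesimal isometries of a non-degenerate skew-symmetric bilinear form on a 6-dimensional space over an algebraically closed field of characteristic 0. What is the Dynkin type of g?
This is sp(6), which has dimension 6(6+1)/2 = 21 and rank 6/2 = 3. In the classification of classical Lie algebras, the symplectic algebra sp(2n) has type C_n; here n = 3, so the Dynkin diagram is a chain of 3 nodes with a double edge at one end; the terminal node there is the unique long simple root (C_3). Hence the type is C_3.

C_3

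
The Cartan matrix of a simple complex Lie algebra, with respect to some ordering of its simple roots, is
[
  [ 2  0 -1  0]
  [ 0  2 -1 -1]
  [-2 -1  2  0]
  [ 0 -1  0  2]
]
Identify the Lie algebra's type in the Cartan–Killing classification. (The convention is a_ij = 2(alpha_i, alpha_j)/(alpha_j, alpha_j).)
The matrix has rank 4 with 2's on the diagonal. Reading the off-diagonal entries as Dynkin edges (a single edge where a_ij = a_ji = -1; a double or triple edge where a_ij * a_ji = 2 or 3), the diagram is a chain of 4 nodes with a double edge at one end; the terminal node there is the unique short simple root (B_4). One simple-root ordering that puts it in standard form is (alpha_4, alpha_2, alpha_3, alpha_1). So the algebra is type B_4, i.e. so(9).

B_4 (so(9))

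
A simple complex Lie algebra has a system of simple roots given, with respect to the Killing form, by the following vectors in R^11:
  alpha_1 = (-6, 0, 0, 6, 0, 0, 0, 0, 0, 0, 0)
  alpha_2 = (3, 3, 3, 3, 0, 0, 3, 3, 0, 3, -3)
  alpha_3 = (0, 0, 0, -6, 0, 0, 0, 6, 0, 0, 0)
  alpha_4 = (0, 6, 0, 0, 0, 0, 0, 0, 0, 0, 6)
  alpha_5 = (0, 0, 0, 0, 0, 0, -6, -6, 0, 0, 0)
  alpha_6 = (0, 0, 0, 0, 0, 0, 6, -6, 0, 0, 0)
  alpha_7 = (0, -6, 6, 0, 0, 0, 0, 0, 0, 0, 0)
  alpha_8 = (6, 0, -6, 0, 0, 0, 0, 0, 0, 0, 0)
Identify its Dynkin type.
Compute the Cartan integers a_ij = 2(alpha_i, alpha_j)/(alpha_j, alpha_j); the resulting 8x8 Cartan matrix is
[[2, 0, -1, 0, 0, 0, 0, -1], [0, 2, 0, 0, -1, 0, 0, 0], [-1, 0, 2, 0, -1, -1, 0, 0], [0, 0, 0, 2, 0, 0, -1, 0], [0, -1, -1, 0, 2, 0, 0, 0], [0, 0, -1, 0, 0, 2, 0, 0], [0, 0, 0, -1, 0, 0, 2, -1], [-1, 0, 0, 0, 0, 0, -1, 2]].
All simple roots have the same length, so the diagram is simply laced. The associated Dynkin diagram is a chain of 7 nodes with one extra node attached to the third node from one end (E_8), so the type is E_8.

E_8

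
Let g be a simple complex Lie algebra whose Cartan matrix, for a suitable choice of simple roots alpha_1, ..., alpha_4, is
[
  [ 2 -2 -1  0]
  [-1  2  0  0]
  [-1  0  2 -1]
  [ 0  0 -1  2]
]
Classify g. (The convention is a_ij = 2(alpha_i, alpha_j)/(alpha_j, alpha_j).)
The matrix has rank 4 with 2's on the diagonal. Reading the off-diagonal entries as Dynkin edges (a single edge where a_ij = a_ji = -1; a double or triple edge where a_ij * a_ji = 2 or 3), the diagram is a chain of 4 nodes with a double edge at one end; the terminal node there is the unique short simple root (B_4). One simple-root ordering that puts it in standard form is (alpha_4, alpha_3, alpha_1, alpha_2). So the algebra is type B_4, i.e. so(9).

B4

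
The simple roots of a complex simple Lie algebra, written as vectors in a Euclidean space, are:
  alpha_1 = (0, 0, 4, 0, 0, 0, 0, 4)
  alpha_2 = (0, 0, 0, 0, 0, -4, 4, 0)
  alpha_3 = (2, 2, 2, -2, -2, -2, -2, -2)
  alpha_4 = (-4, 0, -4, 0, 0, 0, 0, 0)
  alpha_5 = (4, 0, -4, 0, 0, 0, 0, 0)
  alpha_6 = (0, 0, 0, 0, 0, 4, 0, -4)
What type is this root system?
type E_6

Compute the Cartan integers a_ij = 2(alpha_i, alpha_j)/(alpha_j, alpha_j); the resulting 6x6 Cartan matrix is
[[2, 0, 0, -1, -1, -1], [0, 2, 0, 0, 0, -1], [0, 0, 2, -1, 0, 0], [-1, 0, -1, 2, 0, 0], [-1, 0, 0, 0, 2, 0], [-1, -1, 0, 0, 0, 2]].
All simple roots have the same length, so the diagram is simply laced. The associated Dynkin diagram is a chain of 5 nodes with one extra node attached to the third node from one end (E_6), so the type is E_6.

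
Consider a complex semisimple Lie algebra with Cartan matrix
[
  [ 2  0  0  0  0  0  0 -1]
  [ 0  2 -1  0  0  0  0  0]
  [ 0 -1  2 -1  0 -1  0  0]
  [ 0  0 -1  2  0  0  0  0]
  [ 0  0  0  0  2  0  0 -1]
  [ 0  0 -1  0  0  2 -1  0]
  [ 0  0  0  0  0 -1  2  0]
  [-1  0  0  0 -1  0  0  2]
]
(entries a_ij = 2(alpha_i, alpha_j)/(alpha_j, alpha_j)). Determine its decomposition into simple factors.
The diagram associated to this matrix has two connected components: the simple roots {alpha_1, alpha_5, alpha_8} form a chain of 3 nodes with single edges (A_3), and {alpha_2, alpha_3, alpha_4, alpha_6, alpha_7} form a chain of 3 nodes with a fork of two nodes at one end (D_5). A semisimple Lie algebra decomposes uniquely as the direct sum of simple ideals, one per connected component of its Dynkin diagram, so g ≅ A_3 ⊕ D_5 (dimension 15 + 45 = 60).

type A_3 + type D_5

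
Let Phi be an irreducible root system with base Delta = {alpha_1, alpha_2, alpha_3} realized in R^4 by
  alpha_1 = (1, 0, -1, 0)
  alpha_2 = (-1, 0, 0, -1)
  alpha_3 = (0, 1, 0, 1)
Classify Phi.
Compute the Cartan integers a_ij = 2(alpha_i, alpha_j)/(alpha_j, alpha_j); the resulting 3x3 Cartan matrix is
[[2, -1, 0], [-1, 2, -1], [0, -1, 2]].
All simple roots have the same length, so the diagram is simply laced. The associated Dynkin diagram is a chain of 3 nodes with single edges (A_3), so the type is A_3 (the algebra sl(4)).

A3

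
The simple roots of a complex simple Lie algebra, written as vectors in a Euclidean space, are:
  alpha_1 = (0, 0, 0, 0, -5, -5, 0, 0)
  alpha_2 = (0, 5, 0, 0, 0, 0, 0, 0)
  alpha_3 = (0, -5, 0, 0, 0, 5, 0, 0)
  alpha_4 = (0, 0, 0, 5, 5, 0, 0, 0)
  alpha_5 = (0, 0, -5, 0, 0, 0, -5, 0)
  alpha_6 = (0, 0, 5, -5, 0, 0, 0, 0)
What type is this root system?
Compute the Cartan integers a_ij = 2(alpha_i, alpha_j)/(alpha_j, alpha_j); the resulting 6x6 Cartan matrix is
[[2, 0, -1, -1, 0, 0], [0, 2, -1, 0, 0, 0], [-1, -2, 2, 0, 0, 0], [-1, 0, 0, 2, 0, -1], [0, 0, 0, 0, 2, -1], [0, 0, 0, -1, -1, 2]].
The roots have two lengths (squared-length ratio 2:1); the short ones are alpha_{2}. The associated Dynkin diagram is a chain of 6 nodes with a double edge at one end; the terminal node there is the unique short simple root (B_6), so the type is B_6 (the algebra so(13)).

type B_6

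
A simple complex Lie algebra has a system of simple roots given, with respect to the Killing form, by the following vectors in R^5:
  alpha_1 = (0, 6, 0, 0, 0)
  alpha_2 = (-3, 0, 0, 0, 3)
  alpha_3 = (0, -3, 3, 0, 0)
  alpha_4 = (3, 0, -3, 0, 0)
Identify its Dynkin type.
Compute the Cartan integers a_ij = 2(alpha_i, alpha_j)/(alpha_j, alpha_j); the resulting 4x4 Cartan matrix is
[[2, 0, -2, 0], [0, 2, 0, -1], [-1, 0, 2, -1], [0, -1, -1, 2]].
The roots have two lengths (squared-length ratio 2:1); the short ones are alpha_{2,3,4}. The associated Dynkin diagram is a chain of 4 nodes with a double edge at one end; the terminal node there is the unique long simple root (C_4), so the type is C_4 (the algebra sp(8)).

C4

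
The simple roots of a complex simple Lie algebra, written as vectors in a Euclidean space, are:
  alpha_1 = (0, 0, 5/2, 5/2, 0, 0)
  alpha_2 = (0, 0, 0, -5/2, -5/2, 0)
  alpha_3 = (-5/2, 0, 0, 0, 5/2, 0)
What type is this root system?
Compute the Cartan integers a_ij = 2(alpha_i, alpha_j)/(alpha_j, alpha_j); the resulting 3x3 Cartan matrix is
[[2, -1, 0], [-1, 2, -1], [0, -1, 2]].
All simple roots have the same length, so the diagram is simply laced. The associated Dynkin diagram is a chain of 3 nodes with single edges (A_3), so the type is A_3 (the algebra sl(4)).

A_3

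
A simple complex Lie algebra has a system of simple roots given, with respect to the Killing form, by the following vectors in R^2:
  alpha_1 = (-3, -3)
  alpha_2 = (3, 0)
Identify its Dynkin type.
Compute the Cartan integers a_ij = 2(alpha_i, alpha_j)/(alpha_j, alpha_j); the resulting 2x2 Cartan matrix is
[[2, -2], [-1, 2]].
The roots have two lengths (squared-length ratio 2:1); the short ones are alpha_{2}. The associated Dynkin diagram is a chain of 2 nodes with a double edge at one end; the terminal node there is the unique short simple root (B_2), so the type is B_2 (the algebra so(5)).

B_2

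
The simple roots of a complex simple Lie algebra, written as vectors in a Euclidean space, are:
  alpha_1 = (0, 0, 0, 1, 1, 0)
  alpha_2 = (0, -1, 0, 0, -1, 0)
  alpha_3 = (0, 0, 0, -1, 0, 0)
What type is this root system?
B_3 (so(7))

Compute the Cartan integers a_ij = 2(alpha_i, alpha_j)/(alpha_j, alpha_j); the resulting 3x3 Cartan matrix is
[[2, -1, -2], [-1, 2, 0], [-1, 0, 2]].
The roots have two lengths (squared-length ratio 2:1); the short ones are alpha_{3}. The associated Dynkin diagram is a chain of 3 nodes with a double edge at one end; the terminal node there is the unique short simple root (B_3), so the type is B_3 (the algebra so(7)).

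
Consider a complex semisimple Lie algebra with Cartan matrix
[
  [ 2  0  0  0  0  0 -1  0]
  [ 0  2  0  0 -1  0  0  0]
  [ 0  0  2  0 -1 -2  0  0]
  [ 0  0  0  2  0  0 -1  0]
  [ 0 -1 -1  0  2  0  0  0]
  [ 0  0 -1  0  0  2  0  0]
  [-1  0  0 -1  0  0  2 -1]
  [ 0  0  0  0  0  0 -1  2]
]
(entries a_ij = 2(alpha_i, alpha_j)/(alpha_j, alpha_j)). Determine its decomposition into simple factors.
The diagram associated to this matrix has two connected components: the simple roots {alpha_2, alpha_3, alpha_5, alpha_6} form a chain of 4 nodes with a double edge at one end; the terminal node there is the unique short simple root (B_4), and {alpha_1, alpha_4, alpha_7, alpha_8} form a chain of 2 nodes with a fork of two nodes at one end (D_4). A semisimple Lie algebra decomposes uniquely as the direct sum of simple ideals, one per connected component of its Dynkin diagram, so g ≅ B_4 ⊕ D_4 (dimension 36 + 28 = 64).

B_4 + D_4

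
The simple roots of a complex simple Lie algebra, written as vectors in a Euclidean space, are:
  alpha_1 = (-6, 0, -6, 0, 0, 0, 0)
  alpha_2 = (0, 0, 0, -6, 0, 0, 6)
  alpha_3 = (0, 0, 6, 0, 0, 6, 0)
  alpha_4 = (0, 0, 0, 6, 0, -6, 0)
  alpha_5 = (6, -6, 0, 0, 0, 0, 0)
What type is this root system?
type A_5

Compute the Cartan integers a_ij = 2(alpha_i, alpha_j)/(alpha_j, alpha_j); the resulting 5x5 Cartan matrix is
[[2, 0, -1, 0, -1], [0, 2, 0, -1, 0], [-1, 0, 2, -1, 0], [0, -1, -1, 2, 0], [-1, 0, 0, 0, 2]].
All simple roots have the same length, so the diagram is simply laced. The associated Dynkin diagram is a chain of 5 nodes with single edges (A_5), so the type is A_5 (the algebra sl(6)).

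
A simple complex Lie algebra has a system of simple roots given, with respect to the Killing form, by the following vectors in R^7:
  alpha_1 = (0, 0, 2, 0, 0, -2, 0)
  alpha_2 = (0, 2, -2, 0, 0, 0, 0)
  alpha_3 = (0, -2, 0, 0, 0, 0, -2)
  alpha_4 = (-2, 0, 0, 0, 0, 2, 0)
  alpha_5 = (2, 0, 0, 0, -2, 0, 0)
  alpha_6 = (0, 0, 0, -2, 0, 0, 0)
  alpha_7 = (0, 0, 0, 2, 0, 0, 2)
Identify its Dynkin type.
B7

Compute the Cartan integers a_ij = 2(alpha_i, alpha_j)/(alpha_j, alpha_j); the resulting 7x7 Cartan matrix is
[[2, -1, 0, -1, 0, 0, 0], [-1, 2, -1, 0, 0, 0, 0], [0, -1, 2, 0, 0, 0, -1], [-1, 0, 0, 2, -1, 0, 0], [0, 0, 0, -1, 2, 0, 0], [0, 0, 0, 0, 0, 2, -1], [0, 0, -1, 0, 0, -2, 2]].
The roots have two lengths (squared-length ratio 2:1); the short ones are alpha_{6}. The associated Dynkin diagram is a chain of 7 nodes with a double edge at one end; the terminal node there is the unique short simple root (B_7), so the type is B_7 (the algebra so(15)).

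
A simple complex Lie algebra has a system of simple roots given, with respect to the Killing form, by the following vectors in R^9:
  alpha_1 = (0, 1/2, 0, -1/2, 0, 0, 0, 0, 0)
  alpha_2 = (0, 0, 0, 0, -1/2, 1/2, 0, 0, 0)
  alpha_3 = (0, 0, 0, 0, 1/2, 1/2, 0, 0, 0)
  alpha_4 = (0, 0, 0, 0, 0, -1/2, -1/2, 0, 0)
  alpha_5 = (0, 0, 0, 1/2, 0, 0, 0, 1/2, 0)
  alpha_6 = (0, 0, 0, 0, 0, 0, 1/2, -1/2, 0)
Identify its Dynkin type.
type D_6

Compute the Cartan integers a_ij = 2(alpha_i, alpha_j)/(alpha_j, alpha_j); the resulting 6x6 Cartan matrix is
[[2, 0, 0, 0, -1, 0], [0, 2, 0, -1, 0, 0], [0, 0, 2, -1, 0, 0], [0, -1, -1, 2, 0, -1], [-1, 0, 0, 0, 2, -1], [0, 0, 0, -1, -1, 2]].
All simple roots have the same length, so the diagram is simply laced. The associated Dynkin diagram is a chain of 4 nodes with a fork of two nodes at one end (D_6), so the type is D_6 (the algebra so(12)).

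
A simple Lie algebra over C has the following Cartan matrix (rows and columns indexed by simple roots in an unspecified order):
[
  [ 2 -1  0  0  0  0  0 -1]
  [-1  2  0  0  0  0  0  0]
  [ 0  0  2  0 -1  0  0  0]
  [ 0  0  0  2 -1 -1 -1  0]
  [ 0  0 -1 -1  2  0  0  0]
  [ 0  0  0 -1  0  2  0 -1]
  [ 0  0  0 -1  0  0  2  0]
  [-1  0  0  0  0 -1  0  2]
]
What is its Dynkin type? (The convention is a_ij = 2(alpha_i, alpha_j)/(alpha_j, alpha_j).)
E_8

The matrix has rank 8 with 2's on the diagonal. Reading the off-diagonal entries as Dynkin edges (a single edge where a_ij = a_ji = -1; a double or triple edge where a_ij * a_ji = 2 or 3), the diagram is a chain of 7 nodes with one extra node attached to the third node from one end (E_8). One simple-root ordering that puts it in standard form is (alpha_3, alpha_7, alpha_5, alpha_4, alpha_6, alpha_8, alpha_1, alpha_2). So the algebra is type E_8.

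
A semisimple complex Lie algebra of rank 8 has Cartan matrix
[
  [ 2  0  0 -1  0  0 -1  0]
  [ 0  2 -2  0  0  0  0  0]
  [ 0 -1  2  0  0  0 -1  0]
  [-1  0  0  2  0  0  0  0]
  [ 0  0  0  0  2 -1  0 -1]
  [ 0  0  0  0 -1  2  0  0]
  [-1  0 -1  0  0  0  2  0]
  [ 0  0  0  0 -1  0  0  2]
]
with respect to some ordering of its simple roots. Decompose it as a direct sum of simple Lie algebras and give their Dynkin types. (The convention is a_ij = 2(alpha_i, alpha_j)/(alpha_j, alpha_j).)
The diagram associated to this matrix has two connected components: the simple roots {alpha_5, alpha_6, alpha_8} form a chain of 3 nodes with single edges (A_3), and {alpha_1, alpha_2, alpha_3, alpha_4, alpha_7} form a chain of 5 nodes with a double edge at one end; the terminal node there is the unique long simple root (C_5). A semisimple Lie algebra decomposes uniquely as the direct sum of simple ideals, one per connected component of its Dynkin diagram, so g ≅ A_3 ⊕ C_5 (dimension 15 + 55 = 70).

A_3 ⊕ C_5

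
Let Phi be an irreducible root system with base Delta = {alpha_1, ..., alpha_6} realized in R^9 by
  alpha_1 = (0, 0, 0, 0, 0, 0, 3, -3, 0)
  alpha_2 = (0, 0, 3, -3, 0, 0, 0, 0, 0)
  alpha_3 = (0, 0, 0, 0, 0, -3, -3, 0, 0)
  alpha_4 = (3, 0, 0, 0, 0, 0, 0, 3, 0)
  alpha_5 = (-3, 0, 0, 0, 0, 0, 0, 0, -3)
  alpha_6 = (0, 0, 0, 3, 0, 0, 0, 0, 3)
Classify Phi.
Compute the Cartan integers a_ij = 2(alpha_i, alpha_j)/(alpha_j, alpha_j); the resulting 6x6 Cartan matrix is
[[2, 0, -1, -1, 0, 0], [0, 2, 0, 0, 0, -1], [-1, 0, 2, 0, 0, 0], [-1, 0, 0, 2, -1, 0], [0, 0, 0, -1, 2, -1], [0, -1, 0, 0, -1, 2]].
All simple roots have the same length, so the diagram is simply laced. The associated Dynkin diagram is a chain of 6 nodes with single edges (A_6), so the type is A_6 (the algebra sl(7)).

type A_6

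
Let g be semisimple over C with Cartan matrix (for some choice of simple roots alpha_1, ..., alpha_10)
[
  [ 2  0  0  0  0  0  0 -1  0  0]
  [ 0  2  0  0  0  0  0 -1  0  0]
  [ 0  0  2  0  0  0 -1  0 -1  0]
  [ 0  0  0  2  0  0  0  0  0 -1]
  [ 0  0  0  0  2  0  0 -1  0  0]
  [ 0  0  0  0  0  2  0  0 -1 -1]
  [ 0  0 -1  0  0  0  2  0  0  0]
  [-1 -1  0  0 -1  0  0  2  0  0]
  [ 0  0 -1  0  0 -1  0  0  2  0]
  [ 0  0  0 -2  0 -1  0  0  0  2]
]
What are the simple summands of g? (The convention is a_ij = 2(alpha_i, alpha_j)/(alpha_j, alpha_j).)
The diagram associated to this matrix has two connected components: the simple roots {alpha_3, alpha_4, alpha_6, alpha_7, alpha_9, alpha_10} form a chain of 6 nodes with a double edge at one end; the terminal node there is the unique short simple root (B_6), and {alpha_1, alpha_2, alpha_5, alpha_8} form a chain of 2 nodes with a fork of two nodes at one end (D_4). A semisimple Lie algebra decomposes uniquely as the direct sum of simple ideals, one per connected component of its Dynkin diagram, so g ≅ B_6 ⊕ D_4 (dimension 78 + 28 = 106).

B_6 (so(13)) ⊕ D_4 (so(8))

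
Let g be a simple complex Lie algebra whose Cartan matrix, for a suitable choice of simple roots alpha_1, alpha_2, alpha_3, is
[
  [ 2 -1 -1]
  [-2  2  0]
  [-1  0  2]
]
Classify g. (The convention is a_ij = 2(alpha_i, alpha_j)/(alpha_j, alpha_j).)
C_3

The matrix has rank 3 with 2's on the diagonal. Reading the off-diagonal entries as Dynkin edges (a single edge where a_ij = a_ji = -1; a double or triple edge where a_ij * a_ji = 2 or 3), the diagram is a chain of 3 nodes with a double edge at one end; the terminal node there is the unique long simple root (C_3). One simple-root ordering that puts it in standard form is (alpha_3, alpha_1, alpha_2). So the algebra is type C_3, i.e. sp(6).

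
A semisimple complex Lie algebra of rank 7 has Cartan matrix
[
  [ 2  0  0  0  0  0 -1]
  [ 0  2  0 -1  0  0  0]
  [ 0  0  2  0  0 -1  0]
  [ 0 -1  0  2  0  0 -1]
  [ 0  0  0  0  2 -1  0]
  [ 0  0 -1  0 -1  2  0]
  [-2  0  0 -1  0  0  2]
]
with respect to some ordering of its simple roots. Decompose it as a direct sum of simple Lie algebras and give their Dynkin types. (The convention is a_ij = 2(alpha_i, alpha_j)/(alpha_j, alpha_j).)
The diagram associated to this matrix has two connected components: the simple roots {alpha_3, alpha_5, alpha_6} form a chain of 3 nodes with single edges (A_3), and {alpha_1, alpha_2, alpha_4, alpha_7} form a chain of 4 nodes with a double edge at one end; the terminal node there is the unique short simple root (B_4). A semisimple Lie algebra decomposes uniquely as the direct sum of simple ideals, one per connected component of its Dynkin diagram, so g ≅ A_3 ⊕ B_4 (dimension 15 + 36 = 51).

A_3 (sl(4)) + B_4 (so(9))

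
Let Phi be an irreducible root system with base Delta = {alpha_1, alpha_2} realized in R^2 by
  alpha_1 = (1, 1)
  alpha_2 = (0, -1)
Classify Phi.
Compute the Cartan integers a_ij = 2(alpha_i, alpha_j)/(alpha_j, alpha_j); the resulting 2x2 Cartan matrix is
[[2, -2], [-1, 2]].
The roots have two lengths (squared-length ratio 2:1); the short ones are alpha_{2}. The associated Dynkin diagram is a chain of 2 nodes with a double edge at one end; the terminal node there is the unique short simple root (B_2), so the type is B_2 (the algebra so(5)).

B2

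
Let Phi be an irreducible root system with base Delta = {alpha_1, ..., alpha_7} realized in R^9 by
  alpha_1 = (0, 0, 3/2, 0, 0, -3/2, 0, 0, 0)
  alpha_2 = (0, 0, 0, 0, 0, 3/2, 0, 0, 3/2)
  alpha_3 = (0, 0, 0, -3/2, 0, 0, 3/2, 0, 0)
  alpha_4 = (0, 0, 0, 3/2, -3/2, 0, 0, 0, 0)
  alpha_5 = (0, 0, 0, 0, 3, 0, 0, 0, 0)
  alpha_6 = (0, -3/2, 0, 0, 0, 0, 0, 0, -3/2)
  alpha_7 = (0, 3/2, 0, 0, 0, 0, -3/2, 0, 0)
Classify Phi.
Compute the Cartan integers a_ij = 2(alpha_i, alpha_j)/(alpha_j, alpha_j); the resulting 7x7 Cartan matrix is
[[2, -1, 0, 0, 0, 0, 0], [-1, 2, 0, 0, 0, -1, 0], [0, 0, 2, -1, 0, 0, -1], [0, 0, -1, 2, -1, 0, 0], [0, 0, 0, -2, 2, 0, 0], [0, -1, 0, 0, 0, 2, -1], [0, 0, -1, 0, 0, -1, 2]].
The roots have two lengths (squared-length ratio 2:1); the short ones are alpha_{1,2,3,4,6,7}. The associated Dynkin diagram is a chain of 7 nodes with a double edge at one end; the terminal node there is the unique long simple root (C_7), so the type is C_7 (the algebra sp(14)).

type C_7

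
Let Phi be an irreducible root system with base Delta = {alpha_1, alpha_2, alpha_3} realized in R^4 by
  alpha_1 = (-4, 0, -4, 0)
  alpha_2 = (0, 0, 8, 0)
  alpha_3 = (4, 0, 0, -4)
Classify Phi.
Compute the Cartan integers a_ij = 2(alpha_i, alpha_j)/(alpha_j, alpha_j); the resulting 3x3 Cartan matrix is
[[2, -1, -1], [-2, 2, 0], [-1, 0, 2]].
The roots have two lengths (squared-length ratio 2:1); the short ones are alpha_{1,3}. The associated Dynkin diagram is a chain of 3 nodes with a double edge at one end; the terminal node there is the unique long simple root (C_3), so the type is C_3 (the algebra sp(6)).

type C_3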